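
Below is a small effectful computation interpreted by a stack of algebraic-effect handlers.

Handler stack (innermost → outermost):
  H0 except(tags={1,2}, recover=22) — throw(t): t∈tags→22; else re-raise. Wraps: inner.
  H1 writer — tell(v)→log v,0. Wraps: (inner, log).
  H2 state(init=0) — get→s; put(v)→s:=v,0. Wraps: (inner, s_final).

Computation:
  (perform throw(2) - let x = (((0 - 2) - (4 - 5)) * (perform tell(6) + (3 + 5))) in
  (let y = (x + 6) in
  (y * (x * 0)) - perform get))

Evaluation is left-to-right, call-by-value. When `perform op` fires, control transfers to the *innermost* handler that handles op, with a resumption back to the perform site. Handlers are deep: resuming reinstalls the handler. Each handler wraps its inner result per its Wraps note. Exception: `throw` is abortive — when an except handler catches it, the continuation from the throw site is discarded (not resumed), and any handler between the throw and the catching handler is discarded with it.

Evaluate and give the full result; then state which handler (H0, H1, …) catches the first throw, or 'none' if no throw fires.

Step-by-step:
throw(2) @ H0 caught ⇒ 22
H1 returns (22, ())
H2 returns ((22, ()), 0)
= ((22, ()), 0)

Answer: ((22, ()), 0) ; first throw caught by: H0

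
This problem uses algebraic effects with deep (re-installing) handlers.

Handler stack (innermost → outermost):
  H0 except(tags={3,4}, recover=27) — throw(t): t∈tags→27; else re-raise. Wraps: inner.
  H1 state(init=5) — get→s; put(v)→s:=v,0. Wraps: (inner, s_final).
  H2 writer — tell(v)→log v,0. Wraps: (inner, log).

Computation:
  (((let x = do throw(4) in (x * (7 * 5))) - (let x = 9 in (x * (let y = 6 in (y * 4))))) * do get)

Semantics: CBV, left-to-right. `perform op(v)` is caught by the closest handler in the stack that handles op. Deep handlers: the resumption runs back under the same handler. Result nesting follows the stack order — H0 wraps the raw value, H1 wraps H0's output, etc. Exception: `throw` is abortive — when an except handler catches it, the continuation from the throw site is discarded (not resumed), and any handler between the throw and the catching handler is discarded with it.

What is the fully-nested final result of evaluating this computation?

Step-by-step:
throw(4) @ H0 caught ⇒ 27
H1 returns (27, 5)
H2 returns ((27, 5), ())
= ((27, 5), ())

Answer: ((27, 5), ())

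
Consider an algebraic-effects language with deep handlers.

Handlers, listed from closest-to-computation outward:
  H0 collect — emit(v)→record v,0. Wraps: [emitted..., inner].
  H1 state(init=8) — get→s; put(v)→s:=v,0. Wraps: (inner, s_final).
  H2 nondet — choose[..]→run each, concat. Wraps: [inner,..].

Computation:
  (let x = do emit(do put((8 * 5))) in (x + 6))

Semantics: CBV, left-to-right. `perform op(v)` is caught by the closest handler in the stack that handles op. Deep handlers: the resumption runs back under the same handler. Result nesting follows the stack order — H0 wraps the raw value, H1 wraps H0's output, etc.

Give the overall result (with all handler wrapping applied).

Answer: [([0, 6], 40)]

Step-by-step:
put(40) @ H1 ⇒ s:=40
emit(0) @ H0 ⇒ out+=0
H0 returns [0, 6]
H1 returns ([0, 6], 40)
H2 returns [([0, 6], 40)]
= [([0, 6], 40)]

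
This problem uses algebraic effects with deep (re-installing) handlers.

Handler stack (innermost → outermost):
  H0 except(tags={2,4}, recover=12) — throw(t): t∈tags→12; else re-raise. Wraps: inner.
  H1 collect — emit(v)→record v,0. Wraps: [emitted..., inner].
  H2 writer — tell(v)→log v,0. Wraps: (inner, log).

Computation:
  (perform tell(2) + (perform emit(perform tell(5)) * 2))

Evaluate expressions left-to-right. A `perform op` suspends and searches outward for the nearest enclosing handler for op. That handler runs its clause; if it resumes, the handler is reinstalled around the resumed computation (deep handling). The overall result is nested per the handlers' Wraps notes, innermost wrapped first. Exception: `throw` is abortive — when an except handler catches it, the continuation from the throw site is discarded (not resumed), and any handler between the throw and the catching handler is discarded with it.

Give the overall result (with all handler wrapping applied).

Answer: ([0, 0], (2, 5))

Working:
tell(2) @ H2 ⇒ log+=2
tell(5) @ H2 ⇒ log+=5
emit(0) @ H1 ⇒ out+=0
H0 returns 0
H1 returns [0, 0]
H2 returns ([0, 0], (2, 5))
= ([0, 0], (2, 5))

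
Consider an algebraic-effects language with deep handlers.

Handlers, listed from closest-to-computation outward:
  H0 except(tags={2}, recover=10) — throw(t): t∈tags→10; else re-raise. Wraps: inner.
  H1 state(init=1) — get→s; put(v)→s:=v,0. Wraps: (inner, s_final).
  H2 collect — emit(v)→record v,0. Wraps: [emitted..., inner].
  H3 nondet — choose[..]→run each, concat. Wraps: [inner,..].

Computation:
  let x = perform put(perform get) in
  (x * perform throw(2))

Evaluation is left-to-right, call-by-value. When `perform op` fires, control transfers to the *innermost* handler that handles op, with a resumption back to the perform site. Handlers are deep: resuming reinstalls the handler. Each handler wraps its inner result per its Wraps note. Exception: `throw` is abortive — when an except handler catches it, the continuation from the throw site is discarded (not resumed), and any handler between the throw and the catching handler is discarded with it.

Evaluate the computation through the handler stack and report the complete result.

Answer: [[(10, 1)]]

Working:
get @ H1 ⇒ 1
put(1) @ H1 ⇒ s:=1
throw(2) @ H0 caught ⇒ 10
H1 returns (10, 1)
H2 returns [(10, 1)]
H3 returns [[(10, 1)]]
= [[(10, 1)]]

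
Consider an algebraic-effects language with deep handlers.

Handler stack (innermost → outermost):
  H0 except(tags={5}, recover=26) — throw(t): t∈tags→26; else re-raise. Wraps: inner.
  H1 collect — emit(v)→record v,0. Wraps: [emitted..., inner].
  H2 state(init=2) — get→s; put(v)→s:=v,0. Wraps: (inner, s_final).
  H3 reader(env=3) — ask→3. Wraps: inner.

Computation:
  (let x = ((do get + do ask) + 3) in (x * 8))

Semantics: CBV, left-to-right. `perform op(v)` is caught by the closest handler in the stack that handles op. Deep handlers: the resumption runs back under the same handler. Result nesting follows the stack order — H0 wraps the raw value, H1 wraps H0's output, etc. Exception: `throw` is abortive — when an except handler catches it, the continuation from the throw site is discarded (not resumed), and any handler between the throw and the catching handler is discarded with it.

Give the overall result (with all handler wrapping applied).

Step-by-step:
get @ H2 ⇒ 2
ask @ H3 ⇒ 3
H0 returns 64
H1 returns [64]
H2 returns ([64], 2)
H3 returns ([64], 2)
= ([64], 2)

Answer: ([64], 2)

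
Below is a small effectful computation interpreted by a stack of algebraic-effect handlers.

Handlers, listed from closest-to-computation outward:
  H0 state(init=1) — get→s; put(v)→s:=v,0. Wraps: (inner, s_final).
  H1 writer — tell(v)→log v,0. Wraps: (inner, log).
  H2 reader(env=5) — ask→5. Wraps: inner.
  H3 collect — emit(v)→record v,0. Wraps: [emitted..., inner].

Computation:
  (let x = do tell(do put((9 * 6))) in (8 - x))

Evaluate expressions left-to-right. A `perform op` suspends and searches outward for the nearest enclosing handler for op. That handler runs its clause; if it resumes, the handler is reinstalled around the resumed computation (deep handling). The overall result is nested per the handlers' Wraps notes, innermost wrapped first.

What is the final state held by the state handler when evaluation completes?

Answer: 54

Evaluation trace:
put(54) @ H0 ⇒ s:=54
tell(0) @ H1 ⇒ log+=0
H0 returns (8, 54)
H1 returns ((8, 54), (0))
H2 returns ((8, 54), (0))
H3 returns [((8, 54), (0))]
= [((8, 54), (0))]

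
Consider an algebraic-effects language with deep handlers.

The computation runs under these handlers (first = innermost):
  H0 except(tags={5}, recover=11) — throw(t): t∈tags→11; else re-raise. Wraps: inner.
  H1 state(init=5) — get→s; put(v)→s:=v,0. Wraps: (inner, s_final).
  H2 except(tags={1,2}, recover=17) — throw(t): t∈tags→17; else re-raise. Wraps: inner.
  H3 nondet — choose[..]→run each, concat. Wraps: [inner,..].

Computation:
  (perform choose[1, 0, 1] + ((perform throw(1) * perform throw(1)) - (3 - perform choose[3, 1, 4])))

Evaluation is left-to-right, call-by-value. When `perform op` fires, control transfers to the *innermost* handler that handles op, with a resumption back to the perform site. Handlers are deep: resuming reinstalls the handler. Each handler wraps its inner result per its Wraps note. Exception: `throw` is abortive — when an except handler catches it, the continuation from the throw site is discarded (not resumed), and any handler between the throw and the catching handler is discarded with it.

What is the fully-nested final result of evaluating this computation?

Evaluation trace:
choose[1, 0, 1] @ H3
  branch[0] choose=1:
    throw(1) @ H0 re-raised
    throw(1) @ H2 caught ⇒ 17
    H3 returns [17]
  branch[1] choose=0:
    throw(1) @ H0 re-raised
    throw(1) @ H2 caught ⇒ 17
    H3 returns [17]
  branch[2] choose=1:
    throw(1) @ H0 re-raised
    throw(1) @ H2 caught ⇒ 17
    H3 returns [17]
= [17, 17, 17]

Answer: [17, 17, 17]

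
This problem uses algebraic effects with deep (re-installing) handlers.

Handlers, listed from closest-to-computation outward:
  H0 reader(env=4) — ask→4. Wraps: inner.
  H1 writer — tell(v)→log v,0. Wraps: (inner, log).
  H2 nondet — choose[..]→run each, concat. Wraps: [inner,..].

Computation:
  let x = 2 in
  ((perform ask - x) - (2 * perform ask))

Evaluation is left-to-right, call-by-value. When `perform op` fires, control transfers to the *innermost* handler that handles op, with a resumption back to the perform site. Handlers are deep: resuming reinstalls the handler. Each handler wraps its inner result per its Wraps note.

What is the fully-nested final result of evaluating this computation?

Working:
ask @ H0 ⇒ 4
ask @ H0 ⇒ 4
H0 returns -6
H1 returns (-6, ())
H2 returns [(-6, ())]
= [(-6, ())]

Answer: [(-6, ())]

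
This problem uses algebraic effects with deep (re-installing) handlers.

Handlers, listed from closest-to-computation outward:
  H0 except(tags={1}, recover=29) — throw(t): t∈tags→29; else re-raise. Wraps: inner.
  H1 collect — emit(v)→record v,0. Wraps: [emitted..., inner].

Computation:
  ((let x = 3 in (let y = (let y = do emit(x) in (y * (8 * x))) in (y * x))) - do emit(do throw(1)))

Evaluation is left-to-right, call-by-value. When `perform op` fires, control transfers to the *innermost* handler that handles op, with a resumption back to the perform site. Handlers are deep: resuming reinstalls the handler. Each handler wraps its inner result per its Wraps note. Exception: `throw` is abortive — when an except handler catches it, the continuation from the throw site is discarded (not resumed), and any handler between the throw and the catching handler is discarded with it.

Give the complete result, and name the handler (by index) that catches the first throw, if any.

Answer: [3, 29] ; first throw caught by: H0

Evaluation trace:
emit(3) @ H1 ⇒ out+=3
throw(1) @ H0 caught ⇒ 29
H1 returns [3, 29]
= [3, 29]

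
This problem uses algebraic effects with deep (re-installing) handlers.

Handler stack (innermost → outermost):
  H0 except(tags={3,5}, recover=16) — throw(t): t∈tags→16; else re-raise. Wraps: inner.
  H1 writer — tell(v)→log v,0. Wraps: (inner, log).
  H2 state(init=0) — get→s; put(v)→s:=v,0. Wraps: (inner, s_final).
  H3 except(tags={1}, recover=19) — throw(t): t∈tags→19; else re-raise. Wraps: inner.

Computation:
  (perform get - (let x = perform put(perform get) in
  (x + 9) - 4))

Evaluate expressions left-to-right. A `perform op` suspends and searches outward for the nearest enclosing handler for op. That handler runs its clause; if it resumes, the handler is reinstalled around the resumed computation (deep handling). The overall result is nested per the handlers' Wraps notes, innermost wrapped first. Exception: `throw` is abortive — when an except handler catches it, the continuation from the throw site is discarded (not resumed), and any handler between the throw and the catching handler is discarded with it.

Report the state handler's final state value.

Evaluation trace:
get @ H2 ⇒ 0
get @ H2 ⇒ 0
put(0) @ H2 ⇒ s:=0
H0 returns -5
H1 returns (-5, ())
H2 returns ((-5, ()), 0)
H3 returns ((-5, ()), 0)
= ((-5, ()), 0)

Answer: 0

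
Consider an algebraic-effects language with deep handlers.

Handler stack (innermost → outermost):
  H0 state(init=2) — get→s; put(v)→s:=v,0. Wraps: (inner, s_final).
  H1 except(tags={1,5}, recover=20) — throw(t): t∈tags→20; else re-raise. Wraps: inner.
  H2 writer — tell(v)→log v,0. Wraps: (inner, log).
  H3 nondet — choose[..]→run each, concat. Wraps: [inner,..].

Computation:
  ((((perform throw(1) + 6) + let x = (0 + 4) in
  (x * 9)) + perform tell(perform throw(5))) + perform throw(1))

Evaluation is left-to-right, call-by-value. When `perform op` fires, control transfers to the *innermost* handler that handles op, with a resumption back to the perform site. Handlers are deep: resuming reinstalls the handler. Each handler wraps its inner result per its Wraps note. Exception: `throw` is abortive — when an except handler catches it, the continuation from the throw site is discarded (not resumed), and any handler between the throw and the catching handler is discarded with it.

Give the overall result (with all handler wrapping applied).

Answer: [(20, ())]

Evaluation trace:
throw(1) @ H1 caught ⇒ 20
H2 returns (20, ())
H3 returns [(20, ())]
= [(20, ())]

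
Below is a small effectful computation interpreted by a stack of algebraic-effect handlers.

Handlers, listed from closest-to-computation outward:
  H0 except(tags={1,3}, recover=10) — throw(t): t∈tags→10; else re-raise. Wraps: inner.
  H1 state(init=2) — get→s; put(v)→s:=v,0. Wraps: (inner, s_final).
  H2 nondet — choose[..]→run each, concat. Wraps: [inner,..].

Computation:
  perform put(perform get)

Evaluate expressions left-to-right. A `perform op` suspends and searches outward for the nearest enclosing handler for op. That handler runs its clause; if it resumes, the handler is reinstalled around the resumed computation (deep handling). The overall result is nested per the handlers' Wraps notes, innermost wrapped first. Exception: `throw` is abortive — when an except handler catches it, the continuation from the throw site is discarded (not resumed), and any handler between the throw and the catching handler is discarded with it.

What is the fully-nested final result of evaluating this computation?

Answer: [(0, 2)]

Evaluation trace:
get @ H1 ⇒ 2
put(2) @ H1 ⇒ s:=2
H0 returns 0
H1 returns (0, 2)
H2 returns [(0, 2)]
= [(0, 2)]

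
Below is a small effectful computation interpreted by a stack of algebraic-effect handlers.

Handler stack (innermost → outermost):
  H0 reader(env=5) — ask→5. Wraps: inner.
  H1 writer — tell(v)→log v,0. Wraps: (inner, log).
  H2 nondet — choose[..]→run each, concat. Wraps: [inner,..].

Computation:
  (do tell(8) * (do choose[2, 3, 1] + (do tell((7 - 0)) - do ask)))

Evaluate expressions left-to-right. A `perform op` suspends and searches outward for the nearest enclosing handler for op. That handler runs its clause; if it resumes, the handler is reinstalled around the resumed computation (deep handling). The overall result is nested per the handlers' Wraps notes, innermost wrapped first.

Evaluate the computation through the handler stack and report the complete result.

Working:
tell(8) @ H1 ⇒ log+=8
choose[2, 3, 1] @ H2
  branch[0] choose=2:
    tell(7) @ H1 ⇒ log+=7
    ask @ H0 ⇒ 5
    H0 returns 0
    H1 returns (0, (8, 7))
    H2 returns [(0, (8, 7))]
  branch[1] choose=3:
    tell(7) @ H1 ⇒ log+=7
    ask @ H0 ⇒ 5
    H0 returns 0
    H1 returns (0, (8, 7))
    H2 returns [(0, (8, 7))]
  branch[2] choose=1:
    tell(7) @ H1 ⇒ log+=7
    ask @ H0 ⇒ 5
    H0 returns 0
    H1 returns (0, (8, 7))
    H2 returns [(0, (8, 7))]
= [(0, (8, 7)), (0, (8, 7)), (0, (8, 7))]

Answer: [(0, (8, 7)), (0, (8, 7)), (0, (8, 7))]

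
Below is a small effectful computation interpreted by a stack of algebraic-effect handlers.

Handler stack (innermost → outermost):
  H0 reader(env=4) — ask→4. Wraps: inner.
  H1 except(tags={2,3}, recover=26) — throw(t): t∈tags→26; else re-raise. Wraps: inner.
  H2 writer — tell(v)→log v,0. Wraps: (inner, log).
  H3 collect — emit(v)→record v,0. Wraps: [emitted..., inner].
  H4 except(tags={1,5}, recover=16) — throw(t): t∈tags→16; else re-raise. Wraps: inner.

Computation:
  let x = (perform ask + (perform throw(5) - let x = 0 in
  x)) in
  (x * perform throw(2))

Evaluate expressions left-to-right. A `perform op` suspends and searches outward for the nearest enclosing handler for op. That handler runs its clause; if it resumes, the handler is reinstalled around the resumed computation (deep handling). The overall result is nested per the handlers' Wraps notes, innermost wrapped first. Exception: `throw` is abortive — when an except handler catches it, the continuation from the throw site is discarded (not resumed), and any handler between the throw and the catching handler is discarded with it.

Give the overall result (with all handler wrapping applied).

Evaluation trace:
ask @ H0 ⇒ 4
throw(5) @ H1 re-raised
throw(5) @ H4 caught ⇒ 16
= 16

Answer: 16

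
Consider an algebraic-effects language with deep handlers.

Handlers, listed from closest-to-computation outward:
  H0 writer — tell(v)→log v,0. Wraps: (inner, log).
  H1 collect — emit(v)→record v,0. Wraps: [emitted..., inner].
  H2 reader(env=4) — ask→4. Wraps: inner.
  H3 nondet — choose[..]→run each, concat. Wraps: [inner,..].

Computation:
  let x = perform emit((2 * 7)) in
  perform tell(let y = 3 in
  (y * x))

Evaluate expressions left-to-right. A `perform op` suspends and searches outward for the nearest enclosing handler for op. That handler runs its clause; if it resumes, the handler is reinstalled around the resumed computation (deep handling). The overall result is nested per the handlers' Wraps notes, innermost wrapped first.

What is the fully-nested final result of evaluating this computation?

Answer: [[14, (0, (0))]]

Working:
emit(14) @ H1 ⇒ out+=14
tell(0) @ H0 ⇒ log+=0
H0 returns (0, (0))
H1 returns [14, (0, (0))]
H2 returns [14, (0, (0))]
H3 returns [[14, (0, (0))]]
= [[14, (0, (0))]]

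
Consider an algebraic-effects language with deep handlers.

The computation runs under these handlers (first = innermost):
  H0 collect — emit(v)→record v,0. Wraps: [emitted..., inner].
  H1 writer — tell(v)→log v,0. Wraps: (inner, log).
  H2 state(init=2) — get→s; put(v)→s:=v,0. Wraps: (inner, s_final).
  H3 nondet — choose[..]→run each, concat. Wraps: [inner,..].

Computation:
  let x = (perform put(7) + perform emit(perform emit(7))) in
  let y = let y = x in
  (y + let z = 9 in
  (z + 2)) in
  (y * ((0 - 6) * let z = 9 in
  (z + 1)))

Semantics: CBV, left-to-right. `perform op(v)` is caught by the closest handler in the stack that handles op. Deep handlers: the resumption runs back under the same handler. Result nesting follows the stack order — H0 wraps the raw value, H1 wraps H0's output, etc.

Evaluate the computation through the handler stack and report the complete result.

Working:
put(7) @ H2 ⇒ s:=7
emit(7) @ H0 ⇒ out+=7
emit(0) @ H0 ⇒ out+=0
H0 returns [7, 0, -660]
H1 returns ([7, 0, -660], ())
H2 returns (([7, 0, -660], ()), 7)
H3 returns [(([7, 0, -660], ()), 7)]
= [(([7, 0, -660], ()), 7)]

Answer: [(([7, 0, -660], ()), 7)]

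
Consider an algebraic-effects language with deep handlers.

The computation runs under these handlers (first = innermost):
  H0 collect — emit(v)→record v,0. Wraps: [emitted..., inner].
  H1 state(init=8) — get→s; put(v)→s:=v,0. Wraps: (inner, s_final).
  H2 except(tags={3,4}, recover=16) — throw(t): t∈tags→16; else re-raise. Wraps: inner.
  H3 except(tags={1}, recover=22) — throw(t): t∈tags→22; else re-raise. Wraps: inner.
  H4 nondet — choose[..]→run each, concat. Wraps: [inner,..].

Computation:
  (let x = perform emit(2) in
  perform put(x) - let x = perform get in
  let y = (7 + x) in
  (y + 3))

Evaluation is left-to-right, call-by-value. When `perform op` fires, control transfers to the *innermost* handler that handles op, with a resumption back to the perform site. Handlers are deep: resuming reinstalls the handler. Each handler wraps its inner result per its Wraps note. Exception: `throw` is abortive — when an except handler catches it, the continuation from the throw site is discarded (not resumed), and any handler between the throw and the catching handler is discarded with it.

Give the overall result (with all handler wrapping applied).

Answer: [([2, -10], 0)]

Working:
emit(2) @ H0 ⇒ out+=2
put(0) @ H1 ⇒ s:=0
get @ H1 ⇒ 0
H0 returns [2, -10]
H1 returns ([2, -10], 0)
H2 returns ([2, -10], 0)
H3 returns ([2, -10], 0)
H4 returns [([2, -10], 0)]
= [([2, -10], 0)]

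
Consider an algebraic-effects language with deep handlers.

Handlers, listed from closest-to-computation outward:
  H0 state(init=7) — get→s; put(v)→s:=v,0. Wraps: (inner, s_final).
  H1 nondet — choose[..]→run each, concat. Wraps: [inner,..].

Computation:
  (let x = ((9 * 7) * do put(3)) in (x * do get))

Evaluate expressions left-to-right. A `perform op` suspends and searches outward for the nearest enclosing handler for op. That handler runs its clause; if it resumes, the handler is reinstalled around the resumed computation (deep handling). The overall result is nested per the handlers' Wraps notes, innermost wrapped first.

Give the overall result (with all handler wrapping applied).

Answer: [(0, 3)]

Step-by-step:
put(3) @ H0 ⇒ s:=3
get @ H0 ⇒ 3
H0 returns (0, 3)
H1 returns [(0, 3)]
= [(0, 3)]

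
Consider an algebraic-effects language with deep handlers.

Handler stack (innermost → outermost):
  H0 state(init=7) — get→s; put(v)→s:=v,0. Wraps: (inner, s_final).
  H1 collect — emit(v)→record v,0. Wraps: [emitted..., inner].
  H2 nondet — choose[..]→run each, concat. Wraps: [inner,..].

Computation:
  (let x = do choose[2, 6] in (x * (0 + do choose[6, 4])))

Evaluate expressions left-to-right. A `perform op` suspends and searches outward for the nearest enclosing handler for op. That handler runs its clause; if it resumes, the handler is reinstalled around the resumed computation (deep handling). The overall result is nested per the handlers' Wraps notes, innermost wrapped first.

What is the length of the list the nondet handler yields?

Answer: 4

Working:
choose[2, 6] @ H2
  branch[0] choose=2:
    choose[6, 4] @ H2
      branch[0] choose=6:
        H0 returns (12, 7)
        H1 returns [(12, 7)]
        H2 returns [[(12, 7)]]
      branch[1] choose=4:
        H0 returns (8, 7)
        H1 returns [(8, 7)]
        H2 returns [[(8, 7)]]
  branch[1] choose=6:
    choose[6, 4] @ H2
      branch[0] choose=6:
        H0 returns (36, 7)
        H1 returns [(36, 7)]
        H2 returns [[(36, 7)]]
      branch[1] choose=4:
        H0 returns (24, 7)
        H1 returns [(24, 7)]
        H2 returns [[(24, 7)]]
= [[(12, 7)], [(8, 7)], [(36, 7)], [(24, 7)]]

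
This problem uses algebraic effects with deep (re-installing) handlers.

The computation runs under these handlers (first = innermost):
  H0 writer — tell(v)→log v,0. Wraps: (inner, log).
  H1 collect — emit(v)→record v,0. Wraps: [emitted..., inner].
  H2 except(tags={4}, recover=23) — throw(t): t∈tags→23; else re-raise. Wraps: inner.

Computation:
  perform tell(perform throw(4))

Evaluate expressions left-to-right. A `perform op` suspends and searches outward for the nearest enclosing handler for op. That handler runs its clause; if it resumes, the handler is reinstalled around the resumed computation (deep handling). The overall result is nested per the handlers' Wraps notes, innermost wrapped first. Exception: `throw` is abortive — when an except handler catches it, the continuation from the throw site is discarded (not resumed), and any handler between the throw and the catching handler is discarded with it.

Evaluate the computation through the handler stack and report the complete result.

Evaluation trace:
throw(4) @ H2 caught ⇒ 23
= 23

Answer: 23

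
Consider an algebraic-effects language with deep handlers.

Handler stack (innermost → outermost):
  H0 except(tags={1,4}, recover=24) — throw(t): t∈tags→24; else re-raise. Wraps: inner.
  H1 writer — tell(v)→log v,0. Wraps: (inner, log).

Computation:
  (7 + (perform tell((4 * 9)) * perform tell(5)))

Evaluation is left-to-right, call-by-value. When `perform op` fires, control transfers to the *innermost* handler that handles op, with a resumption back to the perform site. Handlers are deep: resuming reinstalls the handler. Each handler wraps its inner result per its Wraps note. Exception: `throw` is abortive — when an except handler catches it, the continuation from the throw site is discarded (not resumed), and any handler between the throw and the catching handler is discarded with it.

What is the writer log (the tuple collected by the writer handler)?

Step-by-step:
tell(36) @ H1 ⇒ log+=36
tell(5) @ H1 ⇒ log+=5
H0 returns 7
H1 returns (7, (36, 5))
= (7, (36, 5))

Answer: (36, 5)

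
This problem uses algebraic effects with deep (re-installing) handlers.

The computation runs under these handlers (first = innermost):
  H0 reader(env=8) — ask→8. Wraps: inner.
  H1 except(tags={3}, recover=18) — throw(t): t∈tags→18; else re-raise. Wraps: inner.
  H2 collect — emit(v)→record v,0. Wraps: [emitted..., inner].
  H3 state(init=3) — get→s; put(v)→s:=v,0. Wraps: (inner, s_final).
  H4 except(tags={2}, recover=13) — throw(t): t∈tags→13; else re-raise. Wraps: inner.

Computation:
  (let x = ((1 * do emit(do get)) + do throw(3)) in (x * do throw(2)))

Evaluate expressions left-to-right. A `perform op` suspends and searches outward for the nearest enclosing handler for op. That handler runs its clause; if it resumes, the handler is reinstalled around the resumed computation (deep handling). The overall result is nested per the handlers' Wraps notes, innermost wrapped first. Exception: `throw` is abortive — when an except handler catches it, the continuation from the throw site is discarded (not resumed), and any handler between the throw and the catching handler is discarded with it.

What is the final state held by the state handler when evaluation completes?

Answer: 3

Evaluation trace:
get @ H3 ⇒ 3
emit(3) @ H2 ⇒ out+=3
throw(3) @ H1 caught ⇒ 18
H2 returns [3, 18]
H3 returns ([3, 18], 3)
H4 returns ([3, 18], 3)
= ([3, 18], 3)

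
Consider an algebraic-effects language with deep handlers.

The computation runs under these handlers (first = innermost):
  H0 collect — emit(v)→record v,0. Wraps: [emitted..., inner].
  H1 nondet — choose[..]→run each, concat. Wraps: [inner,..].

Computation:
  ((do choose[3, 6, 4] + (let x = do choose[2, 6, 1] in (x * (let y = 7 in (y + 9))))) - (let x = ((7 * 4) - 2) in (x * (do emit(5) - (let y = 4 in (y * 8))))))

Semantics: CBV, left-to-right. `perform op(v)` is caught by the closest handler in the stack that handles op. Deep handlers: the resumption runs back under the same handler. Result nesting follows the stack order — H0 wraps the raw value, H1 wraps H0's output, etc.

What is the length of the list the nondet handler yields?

Working:
choose[3, 6, 4] @ H1
  branch[0] choose=3:
    choose[2, 6, 1] @ H1
      branch[0] choose=2:
        emit(5) @ H0 ⇒ out+=5
        H0 returns [5, 867]
        H1 returns [[5, 867]]
      branch[1] choose=6:
        emit(5) @ H0 ⇒ out+=5
        H0 returns [5, 931]
        H1 returns [[5, 931]]
      branch[2] choose=1:
        emit(5) @ H0 ⇒ out+=5
        H0 returns [5, 851]
        H1 returns [[5, 851]]
  branch[1] choose=6:
    choose[2, 6, 1] @ H1
      branch[0] choose=2:
        emit(5) @ H0 ⇒ out+=5
        H0 returns [5, 870]
        H1 returns [[5, 870]]
      branch[1] choose=6:
        emit(5) @ H0 ⇒ out+=5
        H0 returns [5, 934]
        H1 returns [[5, 934]]
      branch[2] choose=1:
        emit(5) @ H0 ⇒ out+=5
        H0 returns [5, 854]
        H1 returns [[5, 854]]
  branch[2] choose=4:
    choose[2, 6, 1] @ H1
      branch[0] choose=2:
        emit(5) @ H0 ⇒ out+=5
        H0 returns [5, 868]
        H1 returns [[5, 868]]
      branch[1] choose=6:
        emit(5) @ H0 ⇒ out+=5
        H0 returns [5, 932]
        H1 returns [[5, 932]]
      branch[2] choose=1:
        emit(5) @ H0 ⇒ out+=5
        H0 returns [5, 852]
        H1 returns [[5, 852]]
= [[5, 867], [5, 931], [5, 851], [5, 870], [5, 934], [5, 854], [5, 868], [5, 932], [5, 852]]

Answer: 9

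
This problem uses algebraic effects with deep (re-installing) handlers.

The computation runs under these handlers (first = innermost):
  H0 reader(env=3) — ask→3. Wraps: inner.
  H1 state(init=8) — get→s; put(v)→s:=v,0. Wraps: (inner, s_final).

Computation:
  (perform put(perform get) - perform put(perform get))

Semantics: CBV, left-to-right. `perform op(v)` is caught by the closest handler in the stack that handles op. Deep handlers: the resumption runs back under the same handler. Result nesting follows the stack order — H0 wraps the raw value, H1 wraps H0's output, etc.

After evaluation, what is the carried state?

Step-by-step:
get @ H1 ⇒ 8
put(8) @ H1 ⇒ s:=8
get @ H1 ⇒ 8
put(8) @ H1 ⇒ s:=8
H0 returns 0
H1 returns (0, 8)
= (0, 8)

Answer: 8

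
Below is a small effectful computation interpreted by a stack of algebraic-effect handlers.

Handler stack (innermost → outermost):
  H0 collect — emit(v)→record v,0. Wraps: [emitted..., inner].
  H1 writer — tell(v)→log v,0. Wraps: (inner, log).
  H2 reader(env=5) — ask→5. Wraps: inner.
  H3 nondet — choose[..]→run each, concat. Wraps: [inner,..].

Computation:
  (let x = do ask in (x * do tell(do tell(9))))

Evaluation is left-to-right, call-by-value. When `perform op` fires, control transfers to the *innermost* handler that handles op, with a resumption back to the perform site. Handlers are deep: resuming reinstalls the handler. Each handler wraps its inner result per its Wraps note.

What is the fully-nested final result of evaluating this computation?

Answer: [([0], (9, 0))]

Step-by-step:
ask @ H2 ⇒ 5
tell(9) @ H1 ⇒ log+=9
tell(0) @ H1 ⇒ log+=0
H0 returns [0]
H1 returns ([0], (9, 0))
H2 returns ([0], (9, 0))
H3 returns [([0], (9, 0))]
= [([0], (9, 0))]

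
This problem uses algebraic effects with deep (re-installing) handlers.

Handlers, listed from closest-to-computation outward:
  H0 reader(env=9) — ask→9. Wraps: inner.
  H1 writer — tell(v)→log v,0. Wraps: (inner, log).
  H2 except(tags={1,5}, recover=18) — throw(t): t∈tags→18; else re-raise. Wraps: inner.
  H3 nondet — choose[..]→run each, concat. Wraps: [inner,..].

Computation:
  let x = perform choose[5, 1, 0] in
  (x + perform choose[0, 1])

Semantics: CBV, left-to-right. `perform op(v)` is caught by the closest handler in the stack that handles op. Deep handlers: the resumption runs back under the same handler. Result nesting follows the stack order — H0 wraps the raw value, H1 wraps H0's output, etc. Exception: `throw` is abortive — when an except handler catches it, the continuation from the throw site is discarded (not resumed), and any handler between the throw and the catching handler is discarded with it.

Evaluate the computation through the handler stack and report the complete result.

Answer: [(5, ()), (6, ()), (1, ()), (2, ()), (0, ()), (1, ())]

Step-by-step:
choose[5, 1, 0] @ H3
  branch[0] choose=5:
    choose[0, 1] @ H3
      branch[0] choose=0:
        H0 returns 5
        H1 returns (5, ())
        H2 returns (5, ())
        H3 returns [(5, ())]
      branch[1] choose=1:
        H0 returns 6
        H1 returns (6, ())
        H2 returns (6, ())
        H3 returns [(6, ())]
  branch[1] choose=1:
    choose[0, 1] @ H3
      branch[0] choose=0:
        H0 returns 1
        H1 returns (1, ())
        H2 returns (1, ())
        H3 returns [(1, ())]
      branch[1] choose=1:
        H0 returns 2
        H1 returns (2, ())
        H2 returns (2, ())
        H3 returns [(2, ())]
  branch[2] choose=0:
    choose[0, 1] @ H3
      branch[0] choose=0:
        H0 returns 0
        H1 returns (0, ())
        H2 returns (0, ())
        H3 returns [(0, ())]
      branch[1] choose=1:
        H0 returns 1
        H1 returns (1, ())
        H2 returns (1, ())
        H3 returns [(1, ())]
= [(5, ()), (6, ()), (1, ()), (2, ()), (0, ()), (1, ())]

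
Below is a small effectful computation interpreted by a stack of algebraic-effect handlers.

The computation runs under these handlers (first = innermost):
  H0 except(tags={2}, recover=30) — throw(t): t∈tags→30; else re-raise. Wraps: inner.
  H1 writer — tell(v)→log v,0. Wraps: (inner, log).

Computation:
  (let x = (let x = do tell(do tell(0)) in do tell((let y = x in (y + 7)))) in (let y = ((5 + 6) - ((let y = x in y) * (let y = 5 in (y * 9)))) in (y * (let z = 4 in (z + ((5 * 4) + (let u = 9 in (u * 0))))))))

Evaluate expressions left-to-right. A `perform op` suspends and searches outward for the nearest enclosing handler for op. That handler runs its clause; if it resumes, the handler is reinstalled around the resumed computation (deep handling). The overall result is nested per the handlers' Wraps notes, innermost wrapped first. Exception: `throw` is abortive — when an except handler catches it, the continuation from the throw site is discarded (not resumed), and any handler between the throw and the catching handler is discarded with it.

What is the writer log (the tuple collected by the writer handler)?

Working:
tell(0) @ H1 ⇒ log+=0
tell(0) @ H1 ⇒ log+=0
tell(7) @ H1 ⇒ log+=7
H0 returns 264
H1 returns (264, (0, 0, 7))
= (264, (0, 0, 7))

Answer: (0, 0, 7)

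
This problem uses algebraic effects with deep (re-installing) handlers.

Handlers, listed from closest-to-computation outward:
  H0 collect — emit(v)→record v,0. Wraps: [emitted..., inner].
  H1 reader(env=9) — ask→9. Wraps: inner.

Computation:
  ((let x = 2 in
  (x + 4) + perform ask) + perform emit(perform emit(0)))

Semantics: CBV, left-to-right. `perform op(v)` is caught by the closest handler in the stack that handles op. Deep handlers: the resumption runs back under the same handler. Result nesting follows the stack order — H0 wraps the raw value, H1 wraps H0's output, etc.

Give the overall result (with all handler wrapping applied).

Answer: [0, 0, 15]

Working:
ask @ H1 ⇒ 9
emit(0) @ H0 ⇒ out+=0
emit(0) @ H0 ⇒ out+=0
H0 returns [0, 0, 15]
H1 returns [0, 0, 15]
= [0, 0, 15]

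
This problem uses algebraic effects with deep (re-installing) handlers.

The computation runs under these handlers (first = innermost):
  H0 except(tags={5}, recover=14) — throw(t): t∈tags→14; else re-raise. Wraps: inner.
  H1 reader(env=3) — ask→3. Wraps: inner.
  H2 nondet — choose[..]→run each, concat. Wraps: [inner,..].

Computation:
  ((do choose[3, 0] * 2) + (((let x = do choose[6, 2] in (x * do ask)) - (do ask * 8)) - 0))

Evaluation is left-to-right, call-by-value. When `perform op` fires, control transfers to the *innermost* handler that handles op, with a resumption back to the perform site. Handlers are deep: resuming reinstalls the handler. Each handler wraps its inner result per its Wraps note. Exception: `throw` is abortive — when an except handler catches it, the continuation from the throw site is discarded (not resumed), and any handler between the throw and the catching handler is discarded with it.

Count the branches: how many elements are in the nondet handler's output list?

Answer: 4

Evaluation trace:
choose[3, 0] @ H2
  branch[0] choose=3:
    choose[6, 2] @ H2
      branch[0] choose=6:
        ask @ H1 ⇒ 3
        ask @ H1 ⇒ 3
        H0 returns 0
        H1 returns 0
        H2 returns [0]
      branch[1] choose=2:
        ask @ H1 ⇒ 3
        ask @ H1 ⇒ 3
        H0 returns -12
        H1 returns -12
        H2 returns [-12]
  branch[1] choose=0:
    choose[6, 2] @ H2
      branch[0] choose=6:
        ask @ H1 ⇒ 3
        ask @ H1 ⇒ 3
        H0 returns -6
        H1 returns -6
        H2 returns [-6]
      branch[1] choose=2:
        ask @ H1 ⇒ 3
        ask @ H1 ⇒ 3
        H0 returns -18
        H1 returns -18
        H2 returns [-18]
= [0, -12, -6, -18]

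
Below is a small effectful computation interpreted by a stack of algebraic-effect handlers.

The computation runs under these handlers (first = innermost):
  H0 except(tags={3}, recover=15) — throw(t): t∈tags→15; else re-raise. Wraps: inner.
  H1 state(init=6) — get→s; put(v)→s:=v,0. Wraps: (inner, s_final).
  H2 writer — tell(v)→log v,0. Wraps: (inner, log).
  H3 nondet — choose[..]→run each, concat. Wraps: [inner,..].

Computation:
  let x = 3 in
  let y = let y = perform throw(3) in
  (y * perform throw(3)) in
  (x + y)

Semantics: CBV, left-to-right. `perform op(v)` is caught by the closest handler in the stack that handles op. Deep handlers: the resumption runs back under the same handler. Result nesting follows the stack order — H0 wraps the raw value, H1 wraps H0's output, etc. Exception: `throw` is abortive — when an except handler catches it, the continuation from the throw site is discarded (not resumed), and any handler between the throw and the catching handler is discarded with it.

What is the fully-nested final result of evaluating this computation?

Answer: [((15, 6), ())]

Working:
throw(3) @ H0 caught ⇒ 15
H1 returns (15, 6)
H2 returns ((15, 6), ())
H3 returns [((15, 6), ())]
= [((15, 6), ())]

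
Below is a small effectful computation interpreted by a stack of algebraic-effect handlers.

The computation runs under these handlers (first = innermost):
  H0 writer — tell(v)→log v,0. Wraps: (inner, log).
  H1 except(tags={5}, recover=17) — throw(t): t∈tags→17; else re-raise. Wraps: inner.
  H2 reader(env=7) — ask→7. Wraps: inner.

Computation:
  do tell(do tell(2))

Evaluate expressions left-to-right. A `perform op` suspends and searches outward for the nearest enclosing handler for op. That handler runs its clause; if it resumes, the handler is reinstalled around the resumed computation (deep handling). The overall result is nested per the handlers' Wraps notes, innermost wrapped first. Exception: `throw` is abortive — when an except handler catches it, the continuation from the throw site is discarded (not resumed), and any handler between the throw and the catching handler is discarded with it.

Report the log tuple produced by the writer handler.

Answer: (2, 0)

Working:
tell(2) @ H0 ⇒ log+=2
tell(0) @ H0 ⇒ log+=0
H0 returns (0, (2, 0))
H1 returns (0, (2, 0))
H2 returns (0, (2, 0))
= (0, (2, 0))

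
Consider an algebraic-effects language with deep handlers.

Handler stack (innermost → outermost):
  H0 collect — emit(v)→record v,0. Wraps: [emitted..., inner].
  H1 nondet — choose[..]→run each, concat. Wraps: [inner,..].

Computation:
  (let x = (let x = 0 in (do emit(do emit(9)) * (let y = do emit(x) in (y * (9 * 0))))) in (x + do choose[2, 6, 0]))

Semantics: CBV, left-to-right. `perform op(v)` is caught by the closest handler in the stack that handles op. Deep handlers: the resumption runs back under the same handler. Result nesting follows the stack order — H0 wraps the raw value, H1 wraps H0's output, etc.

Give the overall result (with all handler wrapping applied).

Answer: [[9, 0, 0, 2], [9, 0, 0, 6], [9, 0, 0, 0]]

Evaluation trace:
emit(9) @ H0 ⇒ out+=9
emit(0) @ H0 ⇒ out+=0
emit(0) @ H0 ⇒ out+=0
choose[2, 6, 0] @ H1
  branch[0] choose=2:
    H0 returns [9, 0, 0, 2]
    H1 returns [[9, 0, 0, 2]]
  branch[1] choose=6:
    H0 returns [9, 0, 0, 6]
    H1 returns [[9, 0, 0, 6]]
  branch[2] choose=0:
    H0 returns [9, 0, 0, 0]
    H1 returns [[9, 0, 0, 0]]
= [[9, 0, 0, 2], [9, 0, 0, 6], [9, 0, 0, 0]]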